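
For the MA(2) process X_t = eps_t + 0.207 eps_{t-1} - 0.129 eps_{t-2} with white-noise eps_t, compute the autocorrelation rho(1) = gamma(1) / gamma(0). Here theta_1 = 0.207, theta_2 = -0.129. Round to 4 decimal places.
\rho(1) = 0.1702

For an MA(q) process with theta_0 = 1, the autocovariance is
  gamma(k) = sigma^2 * sum_{i=0..q-k} theta_i * theta_{i+k},
and rho(k) = gamma(k) / gamma(0). Sigma^2 cancels.
  numerator   = (1)*(0.207) + (0.207)*(-0.129) = 0.180297.
  denominator = (1)^2 + (0.207)^2 + (-0.129)^2 = 1.05949.
  rho(1) = 0.180297 / 1.05949 = 0.1702.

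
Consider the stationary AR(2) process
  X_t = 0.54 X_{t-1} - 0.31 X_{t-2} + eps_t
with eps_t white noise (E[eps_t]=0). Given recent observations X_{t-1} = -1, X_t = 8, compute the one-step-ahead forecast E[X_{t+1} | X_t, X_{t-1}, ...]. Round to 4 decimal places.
E[X_{t+1} \mid \mathcal F_t] = 4.6300

For an AR(p) model X_t = c + sum_i phi_i X_{t-i} + eps_t, the
one-step-ahead conditional mean is
  E[X_{t+1} | X_t, ...] = c + sum_i phi_i X_{t+1-i}.
Substitute known values:
  E[X_{t+1} | ...] = (0.54) * (8) + (-0.31) * (-1)
                   = 4.6300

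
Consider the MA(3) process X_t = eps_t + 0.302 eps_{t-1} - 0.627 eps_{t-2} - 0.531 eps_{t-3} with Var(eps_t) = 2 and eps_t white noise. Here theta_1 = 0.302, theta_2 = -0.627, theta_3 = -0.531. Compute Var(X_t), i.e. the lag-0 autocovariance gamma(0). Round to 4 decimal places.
\gamma(0) = 3.5326

For an MA(q) process X_t = eps_t + sum_i theta_i eps_{t-i} with
Var(eps_t) = sigma^2, the variance is
  gamma(0) = sigma^2 * (1 + sum_i theta_i^2).
  sum_i theta_i^2 = (0.302)^2 + (-0.627)^2 + (-0.531)^2 = 0.091204 + 0.393129 + 0.281961 = 0.766294.
  gamma(0) = 2 * (1 + 0.766294) = 2 * 1.766294 = 3.532588, which rounds to 3.5326.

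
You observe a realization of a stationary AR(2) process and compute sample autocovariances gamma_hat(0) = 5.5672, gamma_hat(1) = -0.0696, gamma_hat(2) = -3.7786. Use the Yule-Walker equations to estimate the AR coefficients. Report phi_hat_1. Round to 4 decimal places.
\hat\phi_{1} = -0.0210

The Yule-Walker equations for an AR(p) process read, in matrix form,
  Gamma_p phi = r_p,   with   (Gamma_p)_{ij} = gamma(|i - j|),
                       (r_p)_i = gamma(i),   i,j = 1..p.
Substitute the sample gammas (Toeplitz matrix and right-hand side of size 2):
  Gamma_p = [[5.5672, -0.0696], [-0.0696, 5.5672]]
  r_p     = [-0.0696, -3.7786]
Written out:
  5.5672 phi_1 - 0.0696 phi_2 = -0.0696
  -0.0696 phi_1 + 5.5672 phi_2 = -3.7786
Solve by Cramer's rule:
  det = gamma(0)^2 - gamma(1)^2 = (5.5672)^2 - (-0.0696)^2 = 30.99371584 - 0.00484416 = 30.98887168
  phi_hat_1 = [gamma(1) gamma(0) - gamma(1) gamma(2)] / det = [(-0.0696)(5.5672) - (-0.0696)(-3.7786)] / 30.98887168 = -0.65046768 / 30.98887168 = -0.021
  phi_hat_2 = [gamma(0) gamma(2) - gamma(1)^2] / det = [(5.5672)(-3.7786) - (-0.0696)^2] / 30.98887168 = -21.04106608 / 30.98887168 = -0.679
So phi_hat = [-0.0210, -0.6790].
Therefore phi_hat_1 = -0.0210.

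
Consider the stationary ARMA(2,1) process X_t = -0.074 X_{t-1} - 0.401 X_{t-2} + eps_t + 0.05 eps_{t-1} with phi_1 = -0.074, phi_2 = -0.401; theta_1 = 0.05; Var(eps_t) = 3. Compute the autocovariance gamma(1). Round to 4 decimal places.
\gamma(1) = -0.0818

Multiply the model equation by X_{t-k} and take expectations. With theta_0 = psi_0 = 1 and psi_j the MA(infinity) weights, this gives
  gamma(k) - sum_i phi_i gamma(k-i) = c_k,
  c_k = sigma^2 * sum_{j=k..q} theta_j psi_{j-k}   (c_k = 0 for k > q),
using gamma(-m) = gamma(m).
psi-weights needed (psi_j = theta_j + sum_i phi_i psi_{j-i}):
  psi_1 = theta_1 + phi_1 = 0.05 + (-0.074) = -0.024
Right-hand sides:
  c_0 = sigma^2 (1 + theta_1 psi_1) = 3 * (1 + (0.05)(-0.024)) = 3 * 0.9988 = 2.9964
  c_1 = sigma^2 theta_1 = 3 * (0.05) = 0.15
  c_2 = 0
Equations for k = 0, 1, 2 (AR order 2, c_2 = 0):
  (E0) gamma(0) = phi_1 gamma(1) + phi_2 gamma(2) + c_0
  (E1) gamma(1) = phi_1 gamma(0) + phi_2 gamma(1) + c_1
  (E2) gamma(2) = phi_1 gamma(1) + phi_2 gamma(0)
From (E1): gamma(1) = A gamma(0) + B with
  A = phi_1 / (1 - phi_2) = -0.074 / 1.401 = -0.052819,   B = c_1 / (1 - phi_2) = 0.15 / 1.401 = 0.107066.
Insert (E2) into (E0): gamma(0) (1 - phi_2^2) = phi_1 (1 + phi_2) gamma(1) + c_0.
  phi_1 (1 + phi_2) = (-0.074)(0.599) = -0.044326,   1 - phi_2^2 = 0.839199.
Replace gamma(1) by A gamma(0) + B and collect gamma(0):
  gamma(0) [0.839199 - (-0.044326)(-0.052819)] = (-0.044326)(0.107066) + 2.9964
  gamma(0) * 0.836858 = 2.991654
  gamma(0) = 2.991654 / 0.836858 = 3.574866.
  gamma(1) = A gamma(0) + B = (-0.052819)(3.574866) + (0.107066) = -0.081756.
Therefore gamma(1) = -0.0818 (to 4 decimal places).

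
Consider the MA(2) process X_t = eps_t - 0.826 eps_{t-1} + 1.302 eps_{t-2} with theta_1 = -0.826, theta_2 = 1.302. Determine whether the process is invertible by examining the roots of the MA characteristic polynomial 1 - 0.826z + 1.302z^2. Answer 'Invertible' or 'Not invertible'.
\text{Not invertible}

The MA(q) characteristic polynomial is P(z) = 1 - 0.826z + 1.302z^2.
Invertibility requires all roots to lie outside the unit circle, i.e. |z| > 1 for every root.
Set 1 + (-0.826) z + (1.302) z^2 = 0, i.e. a z^2 + b z + c = 0 with a = 1.302, b = -0.826, c = 1.
Discriminant D = b^2 - 4ac = (-0.826)^2 - 4*(1.302)*1 = 0.682276 - (5.208) = -4.525724.
D < 0, so the roots are the complex-conjugate pair z = (-b +/- i sqrt(-D)) / (2a) = 0.3172 +/- 0.817i.
For a conjugate pair |z|^2 = z * conj(z) = (product of roots) = c/a = 1/(1.302) = 0.768049, so |z| = sqrt(0.768049) = 0.8764 for both roots.
Moduli of all roots: 0.8764, 0.8764.
All moduli strictly greater than 1? No.
Verdict: Not invertible.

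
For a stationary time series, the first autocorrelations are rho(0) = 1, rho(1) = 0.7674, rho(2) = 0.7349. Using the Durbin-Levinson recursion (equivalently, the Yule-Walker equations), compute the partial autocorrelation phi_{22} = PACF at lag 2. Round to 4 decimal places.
\phi_{22} = 0.3551

The PACF at lag k is phi_{kk}, the last component of the solution
to the Yule-Walker system G_k phi = r_k where
  (G_k)_{ij} = rho(|i - j|), (r_k)_i = rho(i), i,j = 1..k.
Equivalently, Durbin-Levinson gives phi_{kk} iteratively:
  phi_{11} = rho(1)
  phi_{kk} = [rho(k) - sum_{j=1..k-1} phi_{k-1,j} rho(k-j)]
            / [1 - sum_{j=1..k-1} phi_{k-1,j} rho(j)],
  phi_{k,j} = phi_{k-1,j} - phi_{kk} phi_{k-1,k-j},  j = 1..k-1.
Step k = 1:
  phi_11 = rho(1) = 0.7674.
Step k = 2:
  phi_22 = [rho(2) - phi_11 rho(1)] / [1 - phi_11 rho(1)] = [0.7349 - (0.7674)(0.7674)] / [1 - (0.7674)(0.7674)]
         = 0.14599724 / 0.41109724 = 0.3551.
Therefore phi_{22} = 0.3551.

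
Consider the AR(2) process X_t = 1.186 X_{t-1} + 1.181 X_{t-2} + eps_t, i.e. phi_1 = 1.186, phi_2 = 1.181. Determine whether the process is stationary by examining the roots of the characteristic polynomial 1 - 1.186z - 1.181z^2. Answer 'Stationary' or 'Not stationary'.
\text{Not stationary}

The AR(p) characteristic polynomial is P(z) = 1 - 1.186z - 1.181z^2.
Stationarity requires all roots to lie outside the unit circle, i.e. |z| > 1 for every root.
Set 1 + (-1.186) z + (-1.181) z^2 = 0, i.e. a z^2 + b z + c = 0 with a = -1.181, b = -1.186, c = 1.
Discriminant D = b^2 - 4ac = (-1.186)^2 - 4*(-1.181)*1 = 1.406596 - (-4.724) = 6.130596.
D >= 0, so the roots are real: z = (-b +/- sqrt(D)) / (2a) = (1.186 +/- 2.476004) / (-2.362).
  z_1 = (1.186 + 2.476004) / (-2.362) = -1.5504,   |z_1| = 1.5504.
  z_2 = (1.186 - 2.476004) / (-2.362) = 0.5461,   |z_2| = 0.5461.
Moduli of all roots: 1.5504, 0.5461.
All moduli strictly greater than 1? No.
Verdict: Not stationary.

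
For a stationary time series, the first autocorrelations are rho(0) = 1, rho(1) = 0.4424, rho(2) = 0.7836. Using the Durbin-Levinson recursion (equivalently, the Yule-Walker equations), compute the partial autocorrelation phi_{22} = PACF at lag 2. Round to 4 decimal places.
\phi_{22} = 0.7309

The PACF at lag k is phi_{kk}, the last component of the solution
to the Yule-Walker system G_k phi = r_k where
  (G_k)_{ij} = rho(|i - j|), (r_k)_i = rho(i), i,j = 1..k.
Equivalently, Durbin-Levinson gives phi_{kk} iteratively:
  phi_{11} = rho(1)
  phi_{kk} = [rho(k) - sum_{j=1..k-1} phi_{k-1,j} rho(k-j)]
            / [1 - sum_{j=1..k-1} phi_{k-1,j} rho(j)],
  phi_{k,j} = phi_{k-1,j} - phi_{kk} phi_{k-1,k-j},  j = 1..k-1.
Step k = 1:
  phi_11 = rho(1) = 0.4424.
Step k = 2:
  phi_22 = [rho(2) - phi_11 rho(1)] / [1 - phi_11 rho(1)] = [0.7836 - (0.4424)(0.4424)] / [1 - (0.4424)(0.4424)]
         = 0.58788224 / 0.80428224 = 0.7309.
Therefore phi_{22} = 0.7309.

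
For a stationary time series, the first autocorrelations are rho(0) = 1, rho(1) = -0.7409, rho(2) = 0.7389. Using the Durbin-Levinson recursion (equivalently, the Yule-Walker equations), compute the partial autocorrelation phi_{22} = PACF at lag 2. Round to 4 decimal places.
\phi_{22} = 0.4212

The PACF at lag k is phi_{kk}, the last component of the solution
to the Yule-Walker system G_k phi = r_k where
  (G_k)_{ij} = rho(|i - j|), (r_k)_i = rho(i), i,j = 1..k.
Equivalently, Durbin-Levinson gives phi_{kk} iteratively:
  phi_{11} = rho(1)
  phi_{kk} = [rho(k) - sum_{j=1..k-1} phi_{k-1,j} rho(k-j)]
            / [1 - sum_{j=1..k-1} phi_{k-1,j} rho(j)],
  phi_{k,j} = phi_{k-1,j} - phi_{kk} phi_{k-1,k-j},  j = 1..k-1.
Step k = 1:
  phi_11 = rho(1) = -0.7409.
Step k = 2:
  phi_22 = [rho(2) - phi_11 rho(1)] / [1 - phi_11 rho(1)] = [0.7389 - (-0.7409)(-0.7409)] / [1 - (-0.7409)(-0.7409)]
         = 0.18996719 / 0.45106719 = 0.4212.
Therefore phi_{22} = 0.4212.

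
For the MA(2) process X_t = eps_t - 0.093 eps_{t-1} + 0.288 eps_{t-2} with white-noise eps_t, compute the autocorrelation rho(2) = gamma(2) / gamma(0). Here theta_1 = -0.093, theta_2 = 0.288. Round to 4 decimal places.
\rho(2) = 0.2638

For an MA(q) process with theta_0 = 1, the autocovariance is
  gamma(k) = sigma^2 * sum_{i=0..q-k} theta_i * theta_{i+k},
and rho(k) = gamma(k) / gamma(0). Sigma^2 cancels.
  numerator   = (1)*(0.288) = 0.288.
  denominator = (1)^2 + (-0.093)^2 + (0.288)^2 = 1.091593.
  rho(2) = 0.288 / 1.091593 = 0.2638.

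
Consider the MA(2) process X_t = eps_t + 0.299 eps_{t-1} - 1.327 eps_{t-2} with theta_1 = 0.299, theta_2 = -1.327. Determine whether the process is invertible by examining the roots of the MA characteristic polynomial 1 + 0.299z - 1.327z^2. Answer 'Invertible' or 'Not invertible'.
\text{Not invertible}

The MA(q) characteristic polynomial is P(z) = 1 + 0.299z - 1.327z^2.
Invertibility requires all roots to lie outside the unit circle, i.e. |z| > 1 for every root.
Set 1 + (0.299) z + (-1.327) z^2 = 0, i.e. a z^2 + b z + c = 0 with a = -1.327, b = 0.299, c = 1.
Discriminant D = b^2 - 4ac = (0.299)^2 - 4*(-1.327)*1 = 0.089401 - (-5.308) = 5.397401.
D >= 0, so the roots are real: z = (-b +/- sqrt(D)) / (2a) = (-0.299 +/- 2.323231) / (-2.654).
  z_1 = (-0.299 + 2.323231) / (-2.654) = -0.7627,   |z_1| = 0.7627.
  z_2 = (-0.299 - 2.323231) / (-2.654) = 0.988,   |z_2| = 0.988.
Moduli of all roots: 0.7627, 0.9880.
All moduli strictly greater than 1? No.
Verdict: Not invertible.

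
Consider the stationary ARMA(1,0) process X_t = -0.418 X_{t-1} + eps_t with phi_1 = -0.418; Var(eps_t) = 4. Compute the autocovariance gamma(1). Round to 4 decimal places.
\gamma(1) = -2.0260

Multiply the model equation by X_{t-k} and take expectations. With theta_0 = psi_0 = 1 and psi_j the MA(infinity) weights, this gives
  gamma(k) - sum_i phi_i gamma(k-i) = c_k,
  c_k = sigma^2 * sum_{j=k..q} theta_j psi_{j-k}   (c_k = 0 for k > q),
using gamma(-m) = gamma(m).
Pure AR (q = 0): c_0 = sigma^2 = 4, c_k = 0 for k >= 1.
Equations for k = 0 and k = 1 (AR order 1):
  gamma(0) = phi_1 gamma(1) + c_0
  gamma(1) = phi_1 gamma(0) + c_1
Substituting the second into the first: gamma(0) (1 - phi_1^2) = c_0 + phi_1 c_1, so
  gamma(0) = c_0 / (1 - phi_1^2) = 4 / (1 - (-0.418)^2) = 4 / 0.825276 = 4.846863.
  gamma(1) = phi_1 gamma(0) = (-0.418)(4.846863) = -2.025989.
Therefore gamma(1) = -2.0260 (to 4 decimal places).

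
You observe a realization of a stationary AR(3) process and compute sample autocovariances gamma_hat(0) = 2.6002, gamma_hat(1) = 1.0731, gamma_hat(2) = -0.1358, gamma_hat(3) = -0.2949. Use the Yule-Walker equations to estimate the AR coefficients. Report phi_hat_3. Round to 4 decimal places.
\hat\phi_{3} = 0.0320

The Yule-Walker equations for an AR(p) process read, in matrix form,
  Gamma_p phi = r_p,   with   (Gamma_p)_{ij} = gamma(|i - j|),
                       (r_p)_i = gamma(i),   i,j = 1..p.
Substitute the sample gammas (Toeplitz matrix and right-hand side of size 3):
  Gamma_p = [[2.6002, 1.0731, -0.1358], [1.0731, 2.6002, 1.0731], [-0.1358, 1.0731, 2.6002]]
  r_p     = [1.0731, -0.1358, -0.2949]
Written out (R1..R3):
  (R1) 2.6002 phi_1 + 1.0731 phi_2 - 0.1358 phi_3 = 1.0731
  (R2) 1.0731 phi_1 + 2.6002 phi_2 + 1.0731 phi_3 = -0.1358
  (R3) -0.1358 phi_1 + 1.0731 phi_2 + 2.6002 phi_3 = -0.2949
Gaussian elimination:
  R2 <- R2 - (1.0731/2.6002) R1 = R2 - (0.412699) R1:  2.157333 phi_2 + 1.129145 phi_3 = -0.578667
  R3 <- R3 - (-0.1358/2.6002) R1 = R3 - (-0.052227) R1:  1.129145 phi_2 + 2.593108 phi_3 = -0.238855
  R3 <- R3 - (1.129145/2.157333) R2 = R3 - (0.523398) R2:  2.002115 phi_3 = 0.064018
Back-substitution:
  phi_hat_3 = 0.064018 / 2.002115 = 0.031975
  phi_hat_2 = (-0.578667 - (1.129145)(0.031975)) / 2.157333 = -0.284969
  phi_hat_1 = (1.0731 - (1.0731)(-0.284969) - (-0.1358)(0.031975)) / 2.6002 = 0.531975
So phi_hat = [0.5320, -0.2850, 0.0320].
Therefore phi_hat_3 = 0.0320.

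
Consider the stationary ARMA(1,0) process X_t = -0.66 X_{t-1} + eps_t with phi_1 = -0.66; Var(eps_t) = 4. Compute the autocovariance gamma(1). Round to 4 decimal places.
\gamma(1) = -4.6775

Multiply the model equation by X_{t-k} and take expectations. With theta_0 = psi_0 = 1 and psi_j the MA(infinity) weights, this gives
  gamma(k) - sum_i phi_i gamma(k-i) = c_k,
  c_k = sigma^2 * sum_{j=k..q} theta_j psi_{j-k}   (c_k = 0 for k > q),
using gamma(-m) = gamma(m).
Pure AR (q = 0): c_0 = sigma^2 = 4, c_k = 0 for k >= 1.
Equations for k = 0 and k = 1 (AR order 1):
  gamma(0) = phi_1 gamma(1) + c_0
  gamma(1) = phi_1 gamma(0) + c_1
Substituting the second into the first: gamma(0) (1 - phi_1^2) = c_0 + phi_1 c_1, so
  gamma(0) = c_0 / (1 - phi_1^2) = 4 / (1 - (-0.66)^2) = 4 / 0.5644 = 7.087172.
  gamma(1) = phi_1 gamma(0) = (-0.66)(7.087172) = -4.677534.
Therefore gamma(1) = -4.6775 (to 4 decimal places).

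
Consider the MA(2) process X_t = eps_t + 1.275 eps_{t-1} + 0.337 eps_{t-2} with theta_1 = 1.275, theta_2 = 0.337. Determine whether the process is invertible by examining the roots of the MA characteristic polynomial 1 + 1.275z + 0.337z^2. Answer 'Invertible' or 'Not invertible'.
\text{Invertible}

The MA(q) characteristic polynomial is P(z) = 1 + 1.275z + 0.337z^2.
Invertibility requires all roots to lie outside the unit circle, i.e. |z| > 1 for every root.
Set 1 + (1.275) z + (0.337) z^2 = 0, i.e. a z^2 + b z + c = 0 with a = 0.337, b = 1.275, c = 1.
Discriminant D = b^2 - 4ac = (1.275)^2 - 4*(0.337)*1 = 1.625625 - (1.348) = 0.277625.
D >= 0, so the roots are real: z = (-b +/- sqrt(D)) / (2a) = (-1.275 +/- 0.526901) / (0.674).
  z_1 = (-1.275 + 0.526901) / (0.674) = -1.1099,   |z_1| = 1.1099.
  z_2 = (-1.275 - 0.526901) / (0.674) = -2.6734,   |z_2| = 2.6734.
Moduli of all roots: 1.1099, 2.6734.
All moduli strictly greater than 1? Yes.
Verdict: Invertible.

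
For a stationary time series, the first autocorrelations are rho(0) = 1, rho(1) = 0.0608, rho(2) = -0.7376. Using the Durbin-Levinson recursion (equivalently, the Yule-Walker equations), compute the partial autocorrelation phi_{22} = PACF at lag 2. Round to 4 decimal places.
\phi_{22} = -0.7440

The PACF at lag k is phi_{kk}, the last component of the solution
to the Yule-Walker system G_k phi = r_k where
  (G_k)_{ij} = rho(|i - j|), (r_k)_i = rho(i), i,j = 1..k.
Equivalently, Durbin-Levinson gives phi_{kk} iteratively:
  phi_{11} = rho(1)
  phi_{kk} = [rho(k) - sum_{j=1..k-1} phi_{k-1,j} rho(k-j)]
            / [1 - sum_{j=1..k-1} phi_{k-1,j} rho(j)],
  phi_{k,j} = phi_{k-1,j} - phi_{kk} phi_{k-1,k-j},  j = 1..k-1.
Step k = 1:
  phi_11 = rho(1) = 0.0608.
Step k = 2:
  phi_22 = [rho(2) - phi_11 rho(1)] / [1 - phi_11 rho(1)] = [-0.7376 - (0.0608)(0.0608)] / [1 - (0.0608)(0.0608)]
         = -0.74129664 / 0.99630336 = -0.744.
Therefore phi_{22} = -0.7440.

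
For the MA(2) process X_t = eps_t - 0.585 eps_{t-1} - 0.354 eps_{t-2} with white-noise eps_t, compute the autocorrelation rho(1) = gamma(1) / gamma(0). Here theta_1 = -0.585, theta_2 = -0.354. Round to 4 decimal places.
\rho(1) = -0.2575

For an MA(q) process with theta_0 = 1, the autocovariance is
  gamma(k) = sigma^2 * sum_{i=0..q-k} theta_i * theta_{i+k},
and rho(k) = gamma(k) / gamma(0). Sigma^2 cancels.
  numerator   = (1)*(-0.585) + (-0.585)*(-0.354) = -0.37791.
  denominator = (1)^2 + (-0.585)^2 + (-0.354)^2 = 1.467541.
  rho(1) = -0.37791 / 1.467541 = -0.2575.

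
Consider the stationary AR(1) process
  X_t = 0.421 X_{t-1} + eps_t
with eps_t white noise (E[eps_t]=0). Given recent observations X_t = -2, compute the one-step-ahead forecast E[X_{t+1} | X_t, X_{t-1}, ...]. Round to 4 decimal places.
E[X_{t+1} \mid \mathcal F_t] = -0.8420

For an AR(p) model X_t = c + sum_i phi_i X_{t-i} + eps_t, the
one-step-ahead conditional mean is
  E[X_{t+1} | X_t, ...] = c + sum_i phi_i X_{t+1-i}.
Substitute known values:
  E[X_{t+1} | ...] = (0.421) * (-2)
                   = -0.8420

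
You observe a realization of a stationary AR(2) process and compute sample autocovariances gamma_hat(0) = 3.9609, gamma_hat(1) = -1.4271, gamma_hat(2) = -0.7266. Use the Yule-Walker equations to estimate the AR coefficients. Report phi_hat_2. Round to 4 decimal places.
\hat\phi_{2} = -0.3600

The Yule-Walker equations for an AR(p) process read, in matrix form,
  Gamma_p phi = r_p,   with   (Gamma_p)_{ij} = gamma(|i - j|),
                       (r_p)_i = gamma(i),   i,j = 1..p.
Substitute the sample gammas (Toeplitz matrix and right-hand side of size 2):
  Gamma_p = [[3.9609, -1.4271], [-1.4271, 3.9609]]
  r_p     = [-1.4271, -0.7266]
Written out:
  3.9609 phi_1 - 1.4271 phi_2 = -1.4271
  -1.4271 phi_1 + 3.9609 phi_2 = -0.7266
Solve by Cramer's rule:
  det = gamma(0)^2 - gamma(1)^2 = (3.9609)^2 - (-1.4271)^2 = 15.68872881 - 2.03661441 = 13.6521144
  phi_hat_1 = [gamma(1) gamma(0) - gamma(1) gamma(2)] / det = [(-1.4271)(3.9609) - (-1.4271)(-0.7266)] / 13.6521144 = -6.68953125 / 13.6521144 = -0.49
  phi_hat_2 = [gamma(0) gamma(2) - gamma(1)^2] / det = [(3.9609)(-0.7266) - (-1.4271)^2] / 13.6521144 = -4.91460435 / 13.6521144 = -0.36
So phi_hat = [-0.4900, -0.3600].
Therefore phi_hat_2 = -0.3600.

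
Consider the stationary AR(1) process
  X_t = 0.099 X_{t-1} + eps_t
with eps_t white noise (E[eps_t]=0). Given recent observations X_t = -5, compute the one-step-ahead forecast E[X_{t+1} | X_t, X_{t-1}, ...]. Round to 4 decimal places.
E[X_{t+1} \mid \mathcal F_t] = -0.4950

For an AR(p) model X_t = c + sum_i phi_i X_{t-i} + eps_t, the
one-step-ahead conditional mean is
  E[X_{t+1} | X_t, ...] = c + sum_i phi_i X_{t+1-i}.
Substitute known values:
  E[X_{t+1} | ...] = (0.099) * (-5)
                   = -0.4950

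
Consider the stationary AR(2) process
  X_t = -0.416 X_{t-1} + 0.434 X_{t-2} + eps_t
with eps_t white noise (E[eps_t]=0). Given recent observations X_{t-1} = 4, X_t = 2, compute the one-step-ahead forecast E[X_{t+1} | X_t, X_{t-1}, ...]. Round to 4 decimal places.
E[X_{t+1} \mid \mathcal F_t] = 0.9040

For an AR(p) model X_t = c + sum_i phi_i X_{t-i} + eps_t, the
one-step-ahead conditional mean is
  E[X_{t+1} | X_t, ...] = c + sum_i phi_i X_{t+1-i}.
Substitute known values:
  E[X_{t+1} | ...] = (-0.416) * (2) + (0.434) * (4)
                   = 0.9040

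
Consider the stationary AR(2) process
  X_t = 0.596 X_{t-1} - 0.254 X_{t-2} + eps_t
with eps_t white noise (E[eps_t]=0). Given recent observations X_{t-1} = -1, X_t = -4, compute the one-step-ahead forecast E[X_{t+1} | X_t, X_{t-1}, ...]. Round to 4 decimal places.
E[X_{t+1} \mid \mathcal F_t] = -2.1300

For an AR(p) model X_t = c + sum_i phi_i X_{t-i} + eps_t, the
one-step-ahead conditional mean is
  E[X_{t+1} | X_t, ...] = c + sum_i phi_i X_{t+1-i}.
Substitute known values:
  E[X_{t+1} | ...] = (0.596) * (-4) + (-0.254) * (-1)
                   = -2.1300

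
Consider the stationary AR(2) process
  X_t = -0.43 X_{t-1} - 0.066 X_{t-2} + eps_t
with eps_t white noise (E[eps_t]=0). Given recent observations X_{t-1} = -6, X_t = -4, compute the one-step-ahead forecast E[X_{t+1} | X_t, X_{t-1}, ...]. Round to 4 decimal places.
E[X_{t+1} \mid \mathcal F_t] = 2.1160

For an AR(p) model X_t = c + sum_i phi_i X_{t-i} + eps_t, the
one-step-ahead conditional mean is
  E[X_{t+1} | X_t, ...] = c + sum_i phi_i X_{t+1-i}.
Substitute known values:
  E[X_{t+1} | ...] = (-0.43) * (-4) + (-0.066) * (-6)
                   = 2.1160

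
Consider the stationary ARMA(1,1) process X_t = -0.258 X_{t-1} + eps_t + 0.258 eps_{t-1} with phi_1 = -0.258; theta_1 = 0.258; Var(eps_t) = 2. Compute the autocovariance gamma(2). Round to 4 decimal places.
\gamma(2) = 0.0000

Multiply the model equation by X_{t-k} and take expectations. With theta_0 = psi_0 = 1 and psi_j the MA(infinity) weights, this gives
  gamma(k) - sum_i phi_i gamma(k-i) = c_k,
  c_k = sigma^2 * sum_{j=k..q} theta_j psi_{j-k}   (c_k = 0 for k > q),
using gamma(-m) = gamma(m).
psi-weights needed (psi_j = theta_j + sum_i phi_i psi_{j-i}):
  psi_1 = theta_1 + phi_1 = 0.258 + (-0.258) = 0
Right-hand sides:
  c_0 = sigma^2 (1 + theta_1 psi_1) = 2 * (1 + (0.258)(0)) = 2 * 1 = 2
  c_1 = sigma^2 theta_1 = 2 * (0.258) = 0.516
  c_2 = 0
Equations for k = 0 and k = 1 (AR order 1):
  gamma(0) = phi_1 gamma(1) + c_0
  gamma(1) = phi_1 gamma(0) + c_1
Substituting the second into the first: gamma(0) (1 - phi_1^2) = c_0 + phi_1 c_1, so
  gamma(0) = (c_0 + phi_1 c_1) / (1 - phi_1^2) = (2 + (-0.258)(0.516)) / (1 - (-0.258)^2) = 1.866872 / 0.933436 = 2.
  gamma(1) = phi_1 gamma(0) + c_1 = (-0.258)(2) + (0.516) = 0.
For k = 2 (> q): gamma(2) = phi_1 gamma(1) = (-0.258)(0) = 0.
Therefore gamma(2) = 0.0000 (to 4 decimal places).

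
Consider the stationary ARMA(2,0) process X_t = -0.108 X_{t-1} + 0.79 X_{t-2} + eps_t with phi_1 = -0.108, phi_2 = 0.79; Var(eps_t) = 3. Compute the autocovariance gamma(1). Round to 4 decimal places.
\gamma(1) = -5.5804

Multiply the model equation by X_{t-k} and take expectations. With theta_0 = psi_0 = 1 and psi_j the MA(infinity) weights, this gives
  gamma(k) - sum_i phi_i gamma(k-i) = c_k,
  c_k = sigma^2 * sum_{j=k..q} theta_j psi_{j-k}   (c_k = 0 for k > q),
using gamma(-m) = gamma(m).
Pure AR (q = 0): c_0 = sigma^2 = 3, c_k = 0 for k >= 1.
Equations for k = 0, 1, 2 (AR order 2, c_2 = 0):
  (E0) gamma(0) = phi_1 gamma(1) + phi_2 gamma(2) + c_0
  (E1) gamma(1) = phi_1 gamma(0) + phi_2 gamma(1) + c_1
  (E2) gamma(2) = phi_1 gamma(1) + phi_2 gamma(0)
From (E1): gamma(1) = A gamma(0) + B with
  A = phi_1 / (1 - phi_2) = -0.108 / 0.21 = -0.514286,   B = c_1 / (1 - phi_2) = 0 / 0.21 = 0.
Insert (E2) into (E0): gamma(0) (1 - phi_2^2) = phi_1 (1 + phi_2) gamma(1) + c_0.
  phi_1 (1 + phi_2) = (-0.108)(1.79) = -0.19332,   1 - phi_2^2 = 0.3759.
Replace gamma(1) by A gamma(0) + B and collect gamma(0):
  gamma(0) [0.3759 - (-0.19332)(-0.514286)] = c_0 = 3
  gamma(0) * 0.276478 = 3
  gamma(0) = 3 / 0.276478 = 10.850762.
  gamma(1) = A gamma(0) = (-0.514286)(10.850762) = -5.580392.
Therefore gamma(1) = -5.5804 (to 4 decimal places).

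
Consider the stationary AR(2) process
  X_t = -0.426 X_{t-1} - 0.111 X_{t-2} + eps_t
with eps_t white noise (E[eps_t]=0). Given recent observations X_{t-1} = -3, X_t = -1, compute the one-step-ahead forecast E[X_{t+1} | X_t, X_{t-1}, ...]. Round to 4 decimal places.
E[X_{t+1} \mid \mathcal F_t] = 0.7590

For an AR(p) model X_t = c + sum_i phi_i X_{t-i} + eps_t, the
one-step-ahead conditional mean is
  E[X_{t+1} | X_t, ...] = c + sum_i phi_i X_{t+1-i}.
Substitute known values:
  E[X_{t+1} | ...] = (-0.426) * (-1) + (-0.111) * (-3)
                   = 0.7590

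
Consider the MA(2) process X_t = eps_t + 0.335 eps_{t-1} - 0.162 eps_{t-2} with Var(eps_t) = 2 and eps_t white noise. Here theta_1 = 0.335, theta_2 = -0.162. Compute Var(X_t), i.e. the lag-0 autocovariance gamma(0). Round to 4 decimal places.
\gamma(0) = 2.2769

For an MA(q) process X_t = eps_t + sum_i theta_i eps_{t-i} with
Var(eps_t) = sigma^2, the variance is
  gamma(0) = sigma^2 * (1 + sum_i theta_i^2).
  sum_i theta_i^2 = (0.335)^2 + (-0.162)^2 = 0.112225 + 0.026244 = 0.138469.
  gamma(0) = 2 * (1 + 0.138469) = 2 * 1.138469 = 2.276938, which rounds to 2.2769.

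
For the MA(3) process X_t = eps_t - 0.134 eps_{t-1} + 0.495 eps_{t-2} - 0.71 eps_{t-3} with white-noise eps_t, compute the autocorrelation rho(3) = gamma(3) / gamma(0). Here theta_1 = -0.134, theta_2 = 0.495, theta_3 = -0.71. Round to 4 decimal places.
\rho(3) = -0.4018

For an MA(q) process with theta_0 = 1, the autocovariance is
  gamma(k) = sigma^2 * sum_{i=0..q-k} theta_i * theta_{i+k},
and rho(k) = gamma(k) / gamma(0). Sigma^2 cancels.
  numerator   = (1)*(-0.71) = -0.71.
  denominator = (1)^2 + (-0.134)^2 + (0.495)^2 + (-0.71)^2 = 1.767081.
  rho(3) = -0.71 / 1.767081 = -0.4018.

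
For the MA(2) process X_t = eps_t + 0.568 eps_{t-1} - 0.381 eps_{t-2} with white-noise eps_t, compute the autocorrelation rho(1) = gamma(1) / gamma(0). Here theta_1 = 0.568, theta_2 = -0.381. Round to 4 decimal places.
\rho(1) = 0.2395

For an MA(q) process with theta_0 = 1, the autocovariance is
  gamma(k) = sigma^2 * sum_{i=0..q-k} theta_i * theta_{i+k},
and rho(k) = gamma(k) / gamma(0). Sigma^2 cancels.
  numerator   = (1)*(0.568) + (0.568)*(-0.381) = 0.351592.
  denominator = (1)^2 + (0.568)^2 + (-0.381)^2 = 1.467785.
  rho(1) = 0.351592 / 1.467785 = 0.2395.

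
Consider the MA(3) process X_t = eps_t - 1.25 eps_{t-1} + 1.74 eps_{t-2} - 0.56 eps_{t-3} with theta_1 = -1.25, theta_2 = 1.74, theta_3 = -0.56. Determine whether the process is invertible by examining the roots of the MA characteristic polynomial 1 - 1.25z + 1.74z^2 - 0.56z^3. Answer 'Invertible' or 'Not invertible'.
\text{Not invertible}

The MA(q) characteristic polynomial is P(z) = 1 - 1.25z + 1.74z^2 - 0.56z^3.
Invertibility requires all roots to lie outside the unit circle, i.e. |z| > 1 for every root.
Degree 3: look for a simple real root z0 first, then factor out (1 - z/z0) and solve the remaining quadratic.
Testing z0 = 2.5: P(2.5) = 1 + (-1.25)(2.5) + (1.74)(2.5)^2 + (-0.56)(2.5)^3
  = 1 + (-3.125) + (10.875) + (-8.75) = 0.  So z_0 = 2.5 is a root, |z_0| = 2.5.
Divide out the factor (1 - 0.4 z) = (1 - z/z0) (since 1/z0 = 0.4):
  P(z) = (1 - 0.4 z)(1 + (-0.85) z + (1.4) z^2)
  [check: z-coef -0.85 - (0.4) = -1.25; z^2-coef 1.4 - (0.4)(-0.85) = 1.74; z^3-coef -(0.4)(1.4) = -0.56.]
Remaining roots from the quadratic factor 1 + (-0.85) z + (1.4) z^2:
  Set 1 + (-0.85) z + (1.4) z^2 = 0, i.e. a z^2 + b z + c = 0 with a = 1.4, b = -0.85, c = 1.
  Discriminant D = b^2 - 4ac = (-0.85)^2 - 4*(1.4)*1 = 0.7225 - (5.6) = -4.8775.
  D < 0, so the roots are the complex-conjugate pair z = (-b +/- i sqrt(-D)) / (2a) = 0.3036 +/- 0.7888i.
  For a conjugate pair |z|^2 = z * conj(z) = (product of roots) = c/a = 1/(1.4) = 0.714286, so |z| = sqrt(0.714286) = 0.8452 for both roots.
Moduli of all roots: 2.5000, 0.8452, 0.8452.
All moduli strictly greater than 1? No.
Verdict: Not invertible.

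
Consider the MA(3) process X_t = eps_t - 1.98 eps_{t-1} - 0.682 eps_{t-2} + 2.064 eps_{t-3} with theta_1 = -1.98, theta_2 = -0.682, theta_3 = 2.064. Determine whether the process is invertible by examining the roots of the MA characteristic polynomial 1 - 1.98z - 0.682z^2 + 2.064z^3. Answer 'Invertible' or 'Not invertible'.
\text{Not invertible}

The MA(q) characteristic polynomial is P(z) = 1 - 1.98z - 0.682z^2 + 2.064z^3.
Invertibility requires all roots to lie outside the unit circle, i.e. |z| > 1 for every root.
Degree 3: look for a simple real root z0 first, then factor out (1 - z/z0) and solve the remaining quadratic.
Testing z0 = 0.625: P(0.625) = 1 + (-1.98)(0.625) + (-0.682)(0.625)^2 + (2.064)(0.625)^3
  = 1 + (-1.2375) + (-0.266406) + (0.503906) = 0.  So z_0 = 0.625 is a root, |z_0| = 0.625.
Divide out the factor (1 - 1.6 z) = (1 - z/z0) (since 1/z0 = 1.6):
  P(z) = (1 - 1.6 z)(1 + (-0.38) z + (-1.29) z^2)
  [check: z-coef -0.38 - (1.6) = -1.98; z^2-coef -1.29 - (1.6)(-0.38) = -0.682; z^3-coef -(1.6)(-1.29) = 2.064.]
Remaining roots from the quadratic factor 1 + (-0.38) z + (-1.29) z^2:
  Set 1 + (-0.38) z + (-1.29) z^2 = 0, i.e. a z^2 + b z + c = 0 with a = -1.29, b = -0.38, c = 1.
  Discriminant D = b^2 - 4ac = (-0.38)^2 - 4*(-1.29)*1 = 0.1444 - (-5.16) = 5.3044.
  D >= 0, so the roots are real: z = (-b +/- sqrt(D)) / (2a) = (0.38 +/- 2.303128) / (-2.58).
    z_1 = (0.38 + 2.303128) / (-2.58) = -1.04,   |z_1| = 1.04.
    z_2 = (0.38 - 2.303128) / (-2.58) = 0.7454,   |z_2| = 0.7454.
Moduli of all roots: 0.6250, 1.0400, 0.7454.
All moduli strictly greater than 1? No.
Verdict: Not invertible.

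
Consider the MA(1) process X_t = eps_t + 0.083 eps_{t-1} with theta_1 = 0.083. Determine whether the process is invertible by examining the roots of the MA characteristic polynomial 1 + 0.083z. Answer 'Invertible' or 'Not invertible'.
\text{Invertible}

The MA(q) characteristic polynomial is P(z) = 1 + 0.083z.
Invertibility requires all roots to lie outside the unit circle, i.e. |z| > 1 for every root.
This is linear in z: 1 + (0.083) z = 0  =>  z = -1/(0.083) = -12.048193,  |z| = 12.048193.
Moduli of all roots: 12.0482.
All moduli strictly greater than 1? Yes.
Verdict: Invertible.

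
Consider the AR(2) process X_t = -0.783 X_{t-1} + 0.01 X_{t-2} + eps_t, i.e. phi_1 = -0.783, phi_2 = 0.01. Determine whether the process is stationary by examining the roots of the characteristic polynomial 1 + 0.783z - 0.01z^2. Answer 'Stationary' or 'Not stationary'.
\text{Stationary}

The AR(p) characteristic polynomial is P(z) = 1 + 0.783z - 0.01z^2.
Stationarity requires all roots to lie outside the unit circle, i.e. |z| > 1 for every root.
Set 1 + (0.783) z + (-0.01) z^2 = 0, i.e. a z^2 + b z + c = 0 with a = -0.01, b = 0.783, c = 1.
Discriminant D = b^2 - 4ac = (0.783)^2 - 4*(-0.01)*1 = 0.613089 - (-0.04) = 0.653089.
D >= 0, so the roots are real: z = (-b +/- sqrt(D)) / (2a) = (-0.783 +/- 0.808139) / (-0.02).
  z_1 = (-0.783 + 0.808139) / (-0.02) = -1.257,   |z_1| = 1.257.
  z_2 = (-0.783 - 0.808139) / (-0.02) = 79.557,   |z_2| = 79.557.
Moduli of all roots: 1.2570, 79.5570.
All moduli strictly greater than 1? Yes.
Verdict: Stationary.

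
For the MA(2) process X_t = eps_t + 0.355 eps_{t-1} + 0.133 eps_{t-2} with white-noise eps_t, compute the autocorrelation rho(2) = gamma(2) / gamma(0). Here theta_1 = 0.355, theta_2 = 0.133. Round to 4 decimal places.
\rho(2) = 0.1163

For an MA(q) process with theta_0 = 1, the autocovariance is
  gamma(k) = sigma^2 * sum_{i=0..q-k} theta_i * theta_{i+k},
and rho(k) = gamma(k) / gamma(0). Sigma^2 cancels.
  numerator   = (1)*(0.133) = 0.133.
  denominator = (1)^2 + (0.355)^2 + (0.133)^2 = 1.143714.
  rho(2) = 0.133 / 1.143714 = 0.1163.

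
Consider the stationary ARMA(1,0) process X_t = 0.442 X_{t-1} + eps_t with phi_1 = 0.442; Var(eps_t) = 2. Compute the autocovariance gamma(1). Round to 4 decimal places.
\gamma(1) = 1.0986

Multiply the model equation by X_{t-k} and take expectations. With theta_0 = psi_0 = 1 and psi_j the MA(infinity) weights, this gives
  gamma(k) - sum_i phi_i gamma(k-i) = c_k,
  c_k = sigma^2 * sum_{j=k..q} theta_j psi_{j-k}   (c_k = 0 for k > q),
using gamma(-m) = gamma(m).
Pure AR (q = 0): c_0 = sigma^2 = 2, c_k = 0 for k >= 1.
Equations for k = 0 and k = 1 (AR order 1):
  gamma(0) = phi_1 gamma(1) + c_0
  gamma(1) = phi_1 gamma(0) + c_1
Substituting the second into the first: gamma(0) (1 - phi_1^2) = c_0 + phi_1 c_1, so
  gamma(0) = c_0 / (1 - phi_1^2) = 2 / (1 - (0.442)^2) = 2 / 0.804636 = 2.485596.
  gamma(1) = phi_1 gamma(0) = (0.442)(2.485596) = 1.098633.
Therefore gamma(1) = 1.0986 (to 4 decimal places).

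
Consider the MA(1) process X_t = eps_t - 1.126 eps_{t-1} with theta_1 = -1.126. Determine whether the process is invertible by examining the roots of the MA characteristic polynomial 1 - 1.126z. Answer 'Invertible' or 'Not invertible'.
\text{Not invertible}

The MA(q) characteristic polynomial is P(z) = 1 - 1.126z.
Invertibility requires all roots to lie outside the unit circle, i.e. |z| > 1 for every root.
This is linear in z: 1 + (-1.126) z = 0  =>  z = -1/(-1.126) = 0.888099,  |z| = 0.888099.
Moduli of all roots: 0.8881.
All moduli strictly greater than 1? No.
Verdict: Not invertible.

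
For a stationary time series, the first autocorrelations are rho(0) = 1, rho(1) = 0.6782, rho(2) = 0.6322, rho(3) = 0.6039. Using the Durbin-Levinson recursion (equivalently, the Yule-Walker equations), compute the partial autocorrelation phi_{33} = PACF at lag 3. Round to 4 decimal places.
\phi_{33} = 0.1970

The PACF at lag k is phi_{kk}, the last component of the solution
to the Yule-Walker system G_k phi = r_k where
  (G_k)_{ij} = rho(|i - j|), (r_k)_i = rho(i), i,j = 1..k.
Equivalently, Durbin-Levinson gives phi_{kk} iteratively:
  phi_{11} = rho(1)
  phi_{kk} = [rho(k) - sum_{j=1..k-1} phi_{k-1,j} rho(k-j)]
            / [1 - sum_{j=1..k-1} phi_{k-1,j} rho(j)],
  phi_{k,j} = phi_{k-1,j} - phi_{kk} phi_{k-1,k-j},  j = 1..k-1.
Step k = 1:
  phi_11 = rho(1) = 0.6782.
Step k = 2:
  phi_22 = [rho(2) - phi_11 rho(1)] / [1 - phi_11 rho(1)] = [0.6322 - (0.6782)(0.6782)] / [1 - (0.6782)(0.6782)]
         = 0.17224476 / 0.54004476 = 0.318945.
  Update: phi_21 = phi_11 - phi_22 phi_11 = 0.6782 - (0.318945)(0.6782) = 0.461891.
Step k = 3:
  phi_33 = [rho(3) - phi_21 rho(2) - phi_22 rho(1)] / [1 - phi_21 rho(1) - phi_22 rho(2)]
    numerator   = 0.6039 - (0.461891)(0.6322) - (0.318945)(0.6782) = 0.09558361
    denominator = 1 - (0.461891)(0.6782) - (0.318945)(0.6322) = 0.4851081
  phi_33 = 0.09558361 / 0.4851081 = 0.197.
Therefore phi_{33} = 0.1970.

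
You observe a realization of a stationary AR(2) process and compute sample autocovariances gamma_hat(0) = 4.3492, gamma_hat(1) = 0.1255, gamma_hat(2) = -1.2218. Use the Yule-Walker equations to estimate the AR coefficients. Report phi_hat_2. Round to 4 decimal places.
\hat\phi_{2} = -0.2820

The Yule-Walker equations for an AR(p) process read, in matrix form,
  Gamma_p phi = r_p,   with   (Gamma_p)_{ij} = gamma(|i - j|),
                       (r_p)_i = gamma(i),   i,j = 1..p.
Substitute the sample gammas (Toeplitz matrix and right-hand side of size 2):
  Gamma_p = [[4.3492, 0.1255], [0.1255, 4.3492]]
  r_p     = [0.1255, -1.2218]
Written out:
  4.3492 phi_1 + 0.1255 phi_2 = 0.1255
  0.1255 phi_1 + 4.3492 phi_2 = -1.2218
Solve by Cramer's rule:
  det = gamma(0)^2 - gamma(1)^2 = (4.3492)^2 - (0.1255)^2 = 18.91554064 - 0.01575025 = 18.89979039
  phi_hat_1 = [gamma(1) gamma(0) - gamma(1) gamma(2)] / det = [(0.1255)(4.3492) - (0.1255)(-1.2218)] / 18.89979039 = 0.6991605 / 18.89979039 = 0.037
  phi_hat_2 = [gamma(0) gamma(2) - gamma(1)^2] / det = [(4.3492)(-1.2218) - (0.1255)^2] / 18.89979039 = -5.32960281 / 18.89979039 = -0.282
So phi_hat = [0.0370, -0.2820].
Therefore phi_hat_2 = -0.2820.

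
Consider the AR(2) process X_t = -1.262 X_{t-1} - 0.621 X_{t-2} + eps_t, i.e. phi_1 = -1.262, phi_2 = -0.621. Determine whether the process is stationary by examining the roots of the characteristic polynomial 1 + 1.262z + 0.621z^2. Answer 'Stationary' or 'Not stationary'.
\text{Stationary}

The AR(p) characteristic polynomial is P(z) = 1 + 1.262z + 0.621z^2.
Stationarity requires all roots to lie outside the unit circle, i.e. |z| > 1 for every root.
Set 1 + (1.262) z + (0.621) z^2 = 0, i.e. a z^2 + b z + c = 0 with a = 0.621, b = 1.262, c = 1.
Discriminant D = b^2 - 4ac = (1.262)^2 - 4*(0.621)*1 = 1.592644 - (2.484) = -0.891356.
D < 0, so the roots are the complex-conjugate pair z = (-b +/- i sqrt(-D)) / (2a) = -1.0161 +/- 0.7602i.
For a conjugate pair |z|^2 = z * conj(z) = (product of roots) = c/a = 1/(0.621) = 1.610306, so |z| = sqrt(1.610306) = 1.269 for both roots.
Moduli of all roots: 1.2690, 1.2690.
All moduli strictly greater than 1? Yes.
Verdict: Stationary.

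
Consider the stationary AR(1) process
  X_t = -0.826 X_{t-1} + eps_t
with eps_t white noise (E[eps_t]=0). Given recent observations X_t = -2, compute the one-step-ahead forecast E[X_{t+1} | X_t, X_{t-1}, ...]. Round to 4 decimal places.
E[X_{t+1} \mid \mathcal F_t] = 1.6520

For an AR(p) model X_t = c + sum_i phi_i X_{t-i} + eps_t, the
one-step-ahead conditional mean is
  E[X_{t+1} | X_t, ...] = c + sum_i phi_i X_{t+1-i}.
Substitute known values:
  E[X_{t+1} | ...] = (-0.826) * (-2)
                   = 1.6520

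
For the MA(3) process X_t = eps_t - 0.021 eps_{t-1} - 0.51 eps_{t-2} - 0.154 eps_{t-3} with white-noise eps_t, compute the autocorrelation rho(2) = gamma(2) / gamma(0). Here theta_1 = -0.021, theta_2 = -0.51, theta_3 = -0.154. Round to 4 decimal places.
\rho(2) = -0.3946

For an MA(q) process with theta_0 = 1, the autocovariance is
  gamma(k) = sigma^2 * sum_{i=0..q-k} theta_i * theta_{i+k},
and rho(k) = gamma(k) / gamma(0). Sigma^2 cancels.
  numerator   = (1)*(-0.51) + (-0.021)*(-0.154) = -0.506766.
  denominator = (1)^2 + (-0.021)^2 + (-0.51)^2 + (-0.154)^2 = 1.284257.
  rho(2) = -0.506766 / 1.284257 = -0.3946.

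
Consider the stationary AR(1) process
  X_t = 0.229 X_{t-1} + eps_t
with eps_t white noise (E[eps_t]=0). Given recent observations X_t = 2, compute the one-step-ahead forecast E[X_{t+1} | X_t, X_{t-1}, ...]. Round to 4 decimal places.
E[X_{t+1} \mid \mathcal F_t] = 0.4580

For an AR(p) model X_t = c + sum_i phi_i X_{t-i} + eps_t, the
one-step-ahead conditional mean is
  E[X_{t+1} | X_t, ...] = c + sum_i phi_i X_{t+1-i}.
Substitute known values:
  E[X_{t+1} | ...] = (0.229) * (2)
                   = 0.4580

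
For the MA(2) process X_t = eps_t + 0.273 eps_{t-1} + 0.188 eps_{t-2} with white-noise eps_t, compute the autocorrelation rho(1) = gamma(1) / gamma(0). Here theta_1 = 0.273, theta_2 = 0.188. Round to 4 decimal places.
\rho(1) = 0.2922

For an MA(q) process with theta_0 = 1, the autocovariance is
  gamma(k) = sigma^2 * sum_{i=0..q-k} theta_i * theta_{i+k},
and rho(k) = gamma(k) / gamma(0). Sigma^2 cancels.
  numerator   = (1)*(0.273) + (0.273)*(0.188) = 0.324324.
  denominator = (1)^2 + (0.273)^2 + (0.188)^2 = 1.109873.
  rho(1) = 0.324324 / 1.109873 = 0.2922.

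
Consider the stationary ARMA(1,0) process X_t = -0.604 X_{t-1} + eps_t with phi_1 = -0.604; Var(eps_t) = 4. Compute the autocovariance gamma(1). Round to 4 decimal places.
\gamma(1) = -3.8036

Multiply the model equation by X_{t-k} and take expectations. With theta_0 = psi_0 = 1 and psi_j the MA(infinity) weights, this gives
  gamma(k) - sum_i phi_i gamma(k-i) = c_k,
  c_k = sigma^2 * sum_{j=k..q} theta_j psi_{j-k}   (c_k = 0 for k > q),
using gamma(-m) = gamma(m).
Pure AR (q = 0): c_0 = sigma^2 = 4, c_k = 0 for k >= 1.
Equations for k = 0 and k = 1 (AR order 1):
  gamma(0) = phi_1 gamma(1) + c_0
  gamma(1) = phi_1 gamma(0) + c_1
Substituting the second into the first: gamma(0) (1 - phi_1^2) = c_0 + phi_1 c_1, so
  gamma(0) = c_0 / (1 - phi_1^2) = 4 / (1 - (-0.604)^2) = 4 / 0.635184 = 6.297388.
  gamma(1) = phi_1 gamma(0) = (-0.604)(6.297388) = -3.803622.
Therefore gamma(1) = -3.8036 (to 4 decimal places).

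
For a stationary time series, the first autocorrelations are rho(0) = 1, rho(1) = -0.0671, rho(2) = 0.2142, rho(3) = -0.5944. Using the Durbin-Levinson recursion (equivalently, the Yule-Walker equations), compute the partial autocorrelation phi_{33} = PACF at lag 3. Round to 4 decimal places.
\phi_{33} = -0.5980

The PACF at lag k is phi_{kk}, the last component of the solution
to the Yule-Walker system G_k phi = r_k where
  (G_k)_{ij} = rho(|i - j|), (r_k)_i = rho(i), i,j = 1..k.
Equivalently, Durbin-Levinson gives phi_{kk} iteratively:
  phi_{11} = rho(1)
  phi_{kk} = [rho(k) - sum_{j=1..k-1} phi_{k-1,j} rho(k-j)]
            / [1 - sum_{j=1..k-1} phi_{k-1,j} rho(j)],
  phi_{k,j} = phi_{k-1,j} - phi_{kk} phi_{k-1,k-j},  j = 1..k-1.
Step k = 1:
  phi_11 = rho(1) = -0.0671.
Step k = 2:
  phi_22 = [rho(2) - phi_11 rho(1)] / [1 - phi_11 rho(1)] = [0.2142 - (-0.0671)(-0.0671)] / [1 - (-0.0671)(-0.0671)]
         = 0.20969759 / 0.99549759 = 0.210646.
  Update: phi_21 = phi_11 - phi_22 phi_11 = -0.0671 - (0.210646)(-0.0671) = -0.052966.
Step k = 3:
  phi_33 = [rho(3) - phi_21 rho(2) - phi_22 rho(1)] / [1 - phi_21 rho(1) - phi_22 rho(2)]
    numerator   = -0.5944 - (-0.052966)(0.2142) - (0.210646)(-0.0671) = -0.56892041
    denominator = 1 - (-0.052966)(-0.0671) - (0.210646)(0.2142) = 0.95132563
  phi_33 = -0.56892041 / 0.95132563 = -0.598.
Therefore phi_{33} = -0.5980.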